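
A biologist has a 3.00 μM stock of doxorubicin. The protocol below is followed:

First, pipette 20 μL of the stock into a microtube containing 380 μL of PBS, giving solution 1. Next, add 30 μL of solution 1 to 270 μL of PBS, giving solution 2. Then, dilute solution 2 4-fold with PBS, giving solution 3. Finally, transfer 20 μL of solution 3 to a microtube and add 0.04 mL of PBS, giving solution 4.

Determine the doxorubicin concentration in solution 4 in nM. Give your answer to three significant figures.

Step 1: 20 μL + 380 μL = 400 μL total → factor 400/20 = 20
Step 2: 30 μL + 270 μL = 300 μL total → factor 300/30 = 10
Step 3: 4-fold → factor 4
Step 4: 20 μL + 0.04 mL = 60 μL total → factor 60/20 = 3
Overall dilution factor = 20 × 10 × 4 × 3 = 2400
Final = 3.00 μM / 2400 = 0.001250 μM = 1.25 nM

1.25 nM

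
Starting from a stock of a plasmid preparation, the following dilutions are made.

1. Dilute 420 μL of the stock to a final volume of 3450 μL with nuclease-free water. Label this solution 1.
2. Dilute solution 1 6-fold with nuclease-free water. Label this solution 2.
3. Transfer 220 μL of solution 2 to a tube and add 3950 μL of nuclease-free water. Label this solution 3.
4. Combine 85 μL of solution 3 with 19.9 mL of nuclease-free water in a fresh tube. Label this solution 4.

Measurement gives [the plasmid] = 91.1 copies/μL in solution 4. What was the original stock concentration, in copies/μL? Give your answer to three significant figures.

Step 1: 420 μL brought to 3450 μL → factor 3450/420 = 8.2143
Step 2: 6-fold → factor 6
Step 3: 220 μL + 3950 μL = 4170 μL total → factor 4170/220 = 18.955
Step 4: 85 μL + 19.9 mL = 19985 μL total → factor 19985/85 = 235.12
Overall dilution factor = 8.2143 × 6 × 18.955 × 235.12 = 2.1964 × 10^5
Stock = 91.1 copies/μL × 2.1964 × 10^5 = 2.00 × 10^7 copies/μL

2.00 × 10^7 copies/μL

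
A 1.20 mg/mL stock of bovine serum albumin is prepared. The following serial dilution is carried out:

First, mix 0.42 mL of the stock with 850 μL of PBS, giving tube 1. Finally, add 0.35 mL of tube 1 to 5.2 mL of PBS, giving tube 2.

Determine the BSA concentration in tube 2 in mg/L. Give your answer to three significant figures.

25.0 mg/L

Step 1: 0.42 mL + 850 μL = 1.27 mL total → factor 1.27/0.42 = 3.0238
Step 2: 0.35 mL + 5.2 mL = 5.55 mL total → factor 5.55/0.35 = 15.857
Overall dilution factor = 3.0238 × 15.857 = 47.949
Final = 1.20 mg/mL / 47.949 = 0.02503 mg/mL = 25.0 mg/L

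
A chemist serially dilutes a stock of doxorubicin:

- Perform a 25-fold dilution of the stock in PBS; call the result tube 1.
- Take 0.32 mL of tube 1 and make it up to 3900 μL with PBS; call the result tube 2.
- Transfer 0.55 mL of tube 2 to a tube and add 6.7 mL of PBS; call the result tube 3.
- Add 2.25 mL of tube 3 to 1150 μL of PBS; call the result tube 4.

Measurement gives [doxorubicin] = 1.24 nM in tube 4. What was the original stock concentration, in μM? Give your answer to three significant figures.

Step 1: 25-fold → factor 25
Step 2: 0.32 mL brought to 3900 μL → factor 3.9/0.32 = 12.188
Step 3: 0.55 mL + 6.7 mL = 7.25 mL total → factor 7.25/0.55 = 13.182
Step 4: 2.25 mL + 1150 μL = 3.4 mL total → factor 3.4/2.25 = 1.5111
Overall dilution factor = 25 × 12.188 × 13.182 × 1.5111 = 6069.1
Stock = 1.24 nM × 6069.1 = 7526 nM = 7.53 μM

7.53 μM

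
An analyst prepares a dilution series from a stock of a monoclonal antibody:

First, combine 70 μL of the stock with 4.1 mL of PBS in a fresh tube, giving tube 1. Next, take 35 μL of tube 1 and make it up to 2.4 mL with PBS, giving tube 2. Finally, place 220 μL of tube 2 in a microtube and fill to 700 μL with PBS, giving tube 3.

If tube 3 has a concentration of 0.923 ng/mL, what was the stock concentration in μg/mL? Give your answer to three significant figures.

Step 1: 70 μL + 4.1 mL = 4170 μL total → factor 4170/70 = 59.571
Step 2: 35 μL brought to 2.4 mL → factor 2400/35 = 68.571
Step 3: 220 μL brought to 700 μL → factor 700/220 = 3.1818
Overall dilution factor = 59.571 × 68.571 × 3.1818 = 12997
Stock = 0.923 ng/mL × 12997 = 1.200 × 10^4 ng/mL = 12.0 μg/mL

12.0 μg/mL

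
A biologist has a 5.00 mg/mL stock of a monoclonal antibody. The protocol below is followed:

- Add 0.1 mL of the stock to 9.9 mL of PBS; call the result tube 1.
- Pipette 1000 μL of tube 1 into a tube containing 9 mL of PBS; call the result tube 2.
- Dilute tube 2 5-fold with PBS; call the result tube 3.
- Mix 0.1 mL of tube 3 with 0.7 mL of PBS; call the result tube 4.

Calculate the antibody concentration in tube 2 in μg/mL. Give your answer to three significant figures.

5.00 μg/mL

Step 1: 0.1 mL + 9.9 mL = 10 mL total → factor 10/0.1 = 100
Step 2: 1000 μL + 9 mL = 10000 μL total → factor 10000/1000 = 10
Dilution factor through tube 2 = 100 × 10 = 1000
[tube 2] = 5.00 mg/mL / 1000 = 0.005000 mg/mL = 5.00 μg/mL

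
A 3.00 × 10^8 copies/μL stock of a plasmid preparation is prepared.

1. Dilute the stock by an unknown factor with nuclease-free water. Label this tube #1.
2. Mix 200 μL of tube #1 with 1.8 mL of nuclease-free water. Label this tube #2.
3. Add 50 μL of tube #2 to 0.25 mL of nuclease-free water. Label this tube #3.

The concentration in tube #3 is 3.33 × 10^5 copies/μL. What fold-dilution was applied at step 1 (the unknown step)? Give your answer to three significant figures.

Step 1: unknown factor x
Step 2: 200 μL + 1.8 mL = 2000 μL total → factor 2000/200 = 10
Step 3: 50 μL + 0.25 mL = 300 μL total → factor 300/50 = 6
Product of known-step factors = 60
Overall factor = 3.00 × 10^8 copies/μL / (3.33 × 10^5 copies/μL) = 900.9
x = 900.9 / 60 = 15.0

15.0-fold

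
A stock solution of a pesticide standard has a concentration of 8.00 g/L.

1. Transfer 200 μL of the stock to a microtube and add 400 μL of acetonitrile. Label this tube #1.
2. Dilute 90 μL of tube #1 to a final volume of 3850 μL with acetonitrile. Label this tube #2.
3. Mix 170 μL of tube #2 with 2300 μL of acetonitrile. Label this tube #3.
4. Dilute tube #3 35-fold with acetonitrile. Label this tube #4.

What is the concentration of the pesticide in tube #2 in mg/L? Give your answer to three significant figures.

62.3 mg/L

Step 1: 200 μL + 400 μL = 600 μL total → factor 600/200 = 3
Step 2: 90 μL brought to 3850 μL → factor 3850/90 = 42.778
Dilution factor through tube #2 = 3 × 42.778 = 128.33
[tube #2] = 8.00 g/L / 128.33 = 0.06234 g/L = 62.3 mg/L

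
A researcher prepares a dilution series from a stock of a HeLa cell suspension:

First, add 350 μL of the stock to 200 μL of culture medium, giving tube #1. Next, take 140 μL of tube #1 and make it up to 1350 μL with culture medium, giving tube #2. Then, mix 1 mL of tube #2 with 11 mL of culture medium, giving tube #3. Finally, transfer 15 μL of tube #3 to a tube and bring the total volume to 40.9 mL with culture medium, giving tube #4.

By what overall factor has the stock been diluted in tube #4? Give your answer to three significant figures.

4.96 × 10^5

Step 1: 350 μL + 200 μL = 550 μL total → factor 550/350 = 1.5714
Step 2: 140 μL brought to 1350 μL → factor 1350/140 = 9.6429
Step 3: 1 mL + 11 mL = 12 mL total → factor 12/1 = 12
Step 4: 15 μL brought to 40.9 mL → factor 40900/15 = 2726.7
Overall dilution factor = 1.5714 × 9.6429 × 12 × 2726.7 = 4.9581 × 10^5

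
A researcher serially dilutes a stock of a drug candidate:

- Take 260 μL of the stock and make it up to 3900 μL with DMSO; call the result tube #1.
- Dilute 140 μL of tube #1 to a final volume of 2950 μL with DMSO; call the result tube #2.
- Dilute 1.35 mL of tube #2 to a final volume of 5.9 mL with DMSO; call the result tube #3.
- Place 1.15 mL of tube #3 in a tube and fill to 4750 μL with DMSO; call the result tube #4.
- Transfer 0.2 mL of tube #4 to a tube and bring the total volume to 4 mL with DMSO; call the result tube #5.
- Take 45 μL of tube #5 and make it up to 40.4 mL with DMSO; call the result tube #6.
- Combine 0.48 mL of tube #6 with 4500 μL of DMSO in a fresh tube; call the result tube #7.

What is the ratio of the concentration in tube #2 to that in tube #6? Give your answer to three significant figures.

3.24 × 10^5

Step 1: 260 μL brought to 3900 μL → factor 3900/260 = 15
Step 2: 140 μL brought to 2950 μL → factor 2950/140 = 21.071
Step 3: 1.35 mL brought to 5.9 mL → factor 5.9/1.35 = 4.3704
Step 4: 1.15 mL brought to 4750 μL → factor 4.75/1.15 = 4.1304
Step 5: 0.2 mL brought to 4 mL → factor 4/0.2 = 20
Step 6: 45 μL brought to 40.4 mL → factor 40400/45 = 897.78
Dilution factor to tube #2 = 316.07; to tube #6 = 1.0245 × 10^8
[tube #2]/[tube #6] = (factor to tube #6)/(factor to tube #2) = 1.0245 × 10^8/316.07 = 3.24 × 10^5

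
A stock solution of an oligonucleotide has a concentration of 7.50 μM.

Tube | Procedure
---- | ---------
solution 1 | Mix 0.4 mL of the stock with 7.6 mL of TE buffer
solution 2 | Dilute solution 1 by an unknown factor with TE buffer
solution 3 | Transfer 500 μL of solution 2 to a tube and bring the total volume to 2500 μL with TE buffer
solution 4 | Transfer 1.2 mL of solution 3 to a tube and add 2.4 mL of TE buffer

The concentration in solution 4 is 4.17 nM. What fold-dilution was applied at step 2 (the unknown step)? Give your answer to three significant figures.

Step 1: 0.4 mL + 7.6 mL = 8 mL total → factor 8/0.4 = 20
Step 2: unknown factor x
Step 3: 500 μL brought to 2500 μL → factor 2500/500 = 5
Step 4: 1.2 mL + 2.4 mL = 3.6 mL total → factor 3.6/1.2 = 3
Product of known-step factors = 300
Overall factor = 7.50 μM / (4.17 nM) = 1798.6
x = 1798.6 / 300 = 6.00

6.00-fold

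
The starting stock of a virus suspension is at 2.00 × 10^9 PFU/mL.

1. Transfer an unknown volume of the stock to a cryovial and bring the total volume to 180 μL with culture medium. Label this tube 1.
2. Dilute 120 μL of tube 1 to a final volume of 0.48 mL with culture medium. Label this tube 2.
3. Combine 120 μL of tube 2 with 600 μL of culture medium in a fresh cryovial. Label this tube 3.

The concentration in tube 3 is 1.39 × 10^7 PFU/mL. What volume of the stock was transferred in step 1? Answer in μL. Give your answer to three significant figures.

Step 1: v brought to 180 μL → factor = 180 μL/v
Step 2: 120 μL brought to 0.48 mL → factor 480/120 = 4
Step 3: 120 μL + 600 μL = 720 μL total → factor 720/120 = 6
Product of known-step factors = 24
Overall factor = 2.00 × 10^9 PFU/mL / (1.39 × 10^7 PFU/mL) = 143.88
Step-1 factor = 143.88 / 24 = 5.9952
v = 180 μL / 5.9952 = 30.0 μL

30.0 μL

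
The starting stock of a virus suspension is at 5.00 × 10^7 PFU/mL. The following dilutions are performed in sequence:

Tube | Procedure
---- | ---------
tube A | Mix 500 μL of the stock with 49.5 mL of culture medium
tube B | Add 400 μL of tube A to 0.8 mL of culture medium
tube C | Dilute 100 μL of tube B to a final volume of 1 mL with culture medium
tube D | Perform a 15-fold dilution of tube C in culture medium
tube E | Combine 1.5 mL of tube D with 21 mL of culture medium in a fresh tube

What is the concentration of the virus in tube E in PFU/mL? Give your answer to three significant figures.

74.1 PFU/mL

Step 1: 500 μL + 49.5 mL = 50000 μL total → factor 50000/500 = 100
Step 2: 400 μL + 0.8 mL = 1200 μL total → factor 1200/400 = 3
Step 3: 100 μL brought to 1 mL → factor 1000/100 = 10
Step 4: 15-fold → factor 15
Step 5: 1.5 mL + 21 mL = 22.5 mL total → factor 22.5/1.5 = 15
Overall dilution factor = 100 × 3 × 10 × 15 × 15 = 6.75 × 10^5
Final = 5.00 × 10^7 PFU/mL / 6.75 × 10^5 = 74.1 PFU/mL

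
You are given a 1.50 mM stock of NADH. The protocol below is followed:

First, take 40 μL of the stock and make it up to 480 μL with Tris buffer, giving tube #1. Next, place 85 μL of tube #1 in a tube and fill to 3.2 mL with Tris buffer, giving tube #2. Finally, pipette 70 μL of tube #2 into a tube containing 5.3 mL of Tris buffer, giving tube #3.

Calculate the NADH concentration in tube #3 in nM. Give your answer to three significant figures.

43.3 nM

Step 1: 40 μL brought to 480 μL → factor 480/40 = 12
Step 2: 85 μL brought to 3.2 mL → factor 3200/85 = 37.647
Step 3: 70 μL + 5.3 mL = 5370 μL total → factor 5370/70 = 76.714
Dilution factor through tube #3 = 12 × 37.647 × 76.714 = 34657
[tube #3] = 1.50 mM / 34657 = 4.328 × 10^-5 mM = 43.3 nM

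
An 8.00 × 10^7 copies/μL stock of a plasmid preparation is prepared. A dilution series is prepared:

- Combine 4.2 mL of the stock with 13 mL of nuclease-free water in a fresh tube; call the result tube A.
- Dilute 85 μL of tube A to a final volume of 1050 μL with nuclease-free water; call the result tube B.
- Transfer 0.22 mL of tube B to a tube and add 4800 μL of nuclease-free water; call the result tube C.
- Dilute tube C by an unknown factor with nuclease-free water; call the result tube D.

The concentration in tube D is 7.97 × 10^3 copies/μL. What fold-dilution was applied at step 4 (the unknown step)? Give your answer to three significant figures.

8.70-fold

Step 1: 4.2 mL + 13 mL = 17.2 mL total → factor 17.2/4.2 = 4.0952
Step 2: 85 μL brought to 1050 μL → factor 1050/85 = 12.353
Step 3: 0.22 mL + 4800 μL = 5.02 mL total → factor 5.02/0.22 = 22.818
Step 4: unknown factor x
Product of known-step factors = 1154.3
Overall factor = 8.00 × 10^7 copies/μL / (7.97 × 10^3 copies/μL) = 10038
x = 10038 / 1154.3 = 8.70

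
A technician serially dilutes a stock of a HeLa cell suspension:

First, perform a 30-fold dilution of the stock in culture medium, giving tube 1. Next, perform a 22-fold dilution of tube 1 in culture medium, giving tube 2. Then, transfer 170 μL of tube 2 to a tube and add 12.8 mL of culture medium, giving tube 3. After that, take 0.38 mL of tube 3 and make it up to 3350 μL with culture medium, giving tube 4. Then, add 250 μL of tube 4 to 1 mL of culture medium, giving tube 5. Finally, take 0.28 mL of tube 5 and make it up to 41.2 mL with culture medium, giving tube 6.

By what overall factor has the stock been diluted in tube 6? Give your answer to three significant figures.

3.27 × 10^8

Step 1: 30-fold → factor 30
Step 2: 22-fold → factor 22
Step 3: 170 μL + 12.8 mL = 12970 μL total → factor 12970/170 = 76.294
Step 4: 0.38 mL brought to 3350 μL → factor 3.35/0.38 = 8.8158
Step 5: 250 μL + 1 mL = 1250 μL total → factor 1250/250 = 5
Step 6: 0.28 mL brought to 41.2 mL → factor 41.2/0.28 = 147.14
Overall dilution factor = 30 × 22 × 76.294 × 8.8158 × 5 × 147.14 = 3.2659 × 10^8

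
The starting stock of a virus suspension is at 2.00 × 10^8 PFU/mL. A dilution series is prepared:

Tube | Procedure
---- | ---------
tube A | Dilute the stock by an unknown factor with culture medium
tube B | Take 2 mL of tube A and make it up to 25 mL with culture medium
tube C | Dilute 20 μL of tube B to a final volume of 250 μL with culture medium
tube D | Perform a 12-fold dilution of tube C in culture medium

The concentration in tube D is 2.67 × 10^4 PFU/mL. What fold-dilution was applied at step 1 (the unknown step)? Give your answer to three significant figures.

4.00-fold

Step 1: unknown factor x
Step 2: 2 mL brought to 25 mL → factor 25/2 = 12.5
Step 3: 20 μL brought to 250 μL → factor 250/20 = 12.5
Step 4: 12-fold → factor 12
Product of known-step factors = 1875
Overall factor = 2.00 × 10^8 PFU/mL / (2.67 × 10^4 PFU/mL) = 7490.6
x = 7490.6 / 1875 = 4.00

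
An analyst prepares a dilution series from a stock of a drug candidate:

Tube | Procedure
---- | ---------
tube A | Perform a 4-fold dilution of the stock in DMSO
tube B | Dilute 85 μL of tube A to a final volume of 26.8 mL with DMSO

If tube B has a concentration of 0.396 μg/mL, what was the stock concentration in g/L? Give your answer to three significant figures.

Step 1: 4-fold → factor 4
Step 2: 85 μL brought to 26.8 mL → factor 26800/85 = 315.29
Overall dilution factor = 4 × 315.29 = 1261.2
Stock = 0.396 μg/mL × 1261.2 = 499.4 μg/mL = 0.499 g/L

0.499 g/L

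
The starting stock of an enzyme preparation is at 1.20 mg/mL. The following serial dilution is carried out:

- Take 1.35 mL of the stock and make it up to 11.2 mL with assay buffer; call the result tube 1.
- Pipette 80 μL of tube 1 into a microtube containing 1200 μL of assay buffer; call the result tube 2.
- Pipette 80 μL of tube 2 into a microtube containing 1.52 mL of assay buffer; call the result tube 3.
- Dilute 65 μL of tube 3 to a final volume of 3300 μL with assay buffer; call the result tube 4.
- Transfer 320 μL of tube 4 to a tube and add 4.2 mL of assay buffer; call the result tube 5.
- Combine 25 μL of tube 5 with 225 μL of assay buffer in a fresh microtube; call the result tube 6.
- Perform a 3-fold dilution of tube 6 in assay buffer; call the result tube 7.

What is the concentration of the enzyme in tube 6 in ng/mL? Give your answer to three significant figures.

Step 1: 1.35 mL brought to 11.2 mL → factor 11.2/1.35 = 8.2963
Step 2: 80 μL + 1200 μL = 1280 μL total → factor 1280/80 = 16
Step 3: 80 μL + 1.52 mL = 1600 μL total → factor 1600/80 = 20
Step 4: 65 μL brought to 3300 μL → factor 3300/65 = 50.769
Step 5: 320 μL + 4.2 mL = 4520 μL total → factor 4520/320 = 14.125
Step 6: 25 μL + 225 μL = 250 μL total → factor 250/25 = 10
Dilution factor through tube 6 = 8.2963 × 16 × 20 × 50.769 × 14.125 × 10 = 1.9038 × 10^7
[tube 6] = 1.20 mg/mL / 1.9038 × 10^7 = 6.303 × 10^-8 mg/mL = 0.0630 ng/mL

0.0630 ng/mL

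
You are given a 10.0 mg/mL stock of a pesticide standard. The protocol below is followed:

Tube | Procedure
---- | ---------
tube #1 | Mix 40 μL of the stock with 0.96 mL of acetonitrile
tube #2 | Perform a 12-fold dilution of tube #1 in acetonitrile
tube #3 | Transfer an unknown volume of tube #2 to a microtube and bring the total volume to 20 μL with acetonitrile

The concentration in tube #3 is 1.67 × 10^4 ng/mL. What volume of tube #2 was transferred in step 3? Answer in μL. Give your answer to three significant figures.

Step 1: 40 μL + 0.96 mL = 1000 μL total → factor 1000/40 = 25
Step 2: 12-fold → factor 12
Step 3: v brought to 20 μL → factor = 20 μL/v
Product of known-step factors = 300
Overall factor = 10.0 mg/mL / (1.67 × 10^4 ng/mL) = 598.8
Step-3 factor = 598.8 / 300 = 1.996
v = 20 μL / 1.996 = 10.0 μL

10.0 μL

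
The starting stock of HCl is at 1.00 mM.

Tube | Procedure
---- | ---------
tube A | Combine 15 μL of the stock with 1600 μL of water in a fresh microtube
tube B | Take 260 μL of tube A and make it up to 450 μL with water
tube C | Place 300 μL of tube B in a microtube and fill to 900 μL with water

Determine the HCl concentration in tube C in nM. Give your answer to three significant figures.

Step 1: 15 μL + 1600 μL = 1615 μL total → factor 1615/15 = 107.67
Step 2: 260 μL brought to 450 μL → factor 450/260 = 1.7308
Step 3: 300 μL brought to 900 μL → factor 900/300 = 3
Overall dilution factor = 107.67 × 1.7308 × 3 = 559.04
Final = 1.00 mM / 559.04 = 0.001789 mM = 1.79 × 10^3 nM

1.79 × 10^3 nM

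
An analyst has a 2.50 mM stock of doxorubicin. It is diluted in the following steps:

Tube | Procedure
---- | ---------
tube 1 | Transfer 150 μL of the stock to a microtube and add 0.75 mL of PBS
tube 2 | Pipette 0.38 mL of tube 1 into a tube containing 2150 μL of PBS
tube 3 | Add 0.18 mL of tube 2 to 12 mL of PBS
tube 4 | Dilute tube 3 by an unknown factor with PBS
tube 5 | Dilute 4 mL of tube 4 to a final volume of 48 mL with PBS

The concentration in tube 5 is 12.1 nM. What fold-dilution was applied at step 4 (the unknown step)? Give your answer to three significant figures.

Step 1: 150 μL + 0.75 mL = 900 μL total → factor 900/150 = 6
Step 2: 0.38 mL + 2150 μL = 2.53 mL total → factor 2.53/0.38 = 6.6579
Step 3: 0.18 mL + 12 mL = 12.18 mL total → factor 12.18/0.18 = 67.667
Step 4: unknown factor x
Step 5: 4 mL brought to 48 mL → factor 48/4 = 12
Product of known-step factors = 32437
Overall factor = 2.50 mM / (12.1 nM) = 2.0661 × 10^5
x = 2.0661 × 10^5 / 32437 = 6.37

6.37-fold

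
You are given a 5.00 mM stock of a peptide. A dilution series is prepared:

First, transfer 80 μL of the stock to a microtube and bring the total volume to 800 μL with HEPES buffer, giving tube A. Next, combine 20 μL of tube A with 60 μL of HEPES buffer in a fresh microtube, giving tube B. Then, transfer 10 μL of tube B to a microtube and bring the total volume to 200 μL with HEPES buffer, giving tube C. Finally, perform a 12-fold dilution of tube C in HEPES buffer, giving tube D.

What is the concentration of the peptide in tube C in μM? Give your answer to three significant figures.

6.25 μM

Step 1: 80 μL brought to 800 μL → factor 800/80 = 10
Step 2: 20 μL + 60 μL = 80 μL total → factor 80/20 = 4
Step 3: 10 μL brought to 200 μL → factor 200/10 = 20
Dilution factor through tube C = 10 × 4 × 20 = 800
[tube C] = 5.00 mM / 800 = 0.006250 mM = 6.25 μM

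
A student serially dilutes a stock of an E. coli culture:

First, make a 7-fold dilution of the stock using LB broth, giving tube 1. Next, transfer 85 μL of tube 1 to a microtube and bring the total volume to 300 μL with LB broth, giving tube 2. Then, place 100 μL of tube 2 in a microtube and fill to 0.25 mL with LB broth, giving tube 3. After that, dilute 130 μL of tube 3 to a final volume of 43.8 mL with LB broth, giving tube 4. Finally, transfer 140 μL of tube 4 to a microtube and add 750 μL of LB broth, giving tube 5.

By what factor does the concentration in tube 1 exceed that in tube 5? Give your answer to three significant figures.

Step 1: 7-fold → factor 7
Step 2: 85 μL brought to 300 μL → factor 300/85 = 3.5294
Step 3: 100 μL brought to 0.25 mL → factor 250/100 = 2.5
Step 4: 130 μL brought to 43.8 mL → factor 43800/130 = 336.92
Step 5: 140 μL + 750 μL = 890 μL total → factor 890/140 = 6.3571
Dilution factor to tube 1 = 7; to tube 5 = 1.3229 × 10^5
[tube 1]/[tube 5] = (factor to tube 5)/(factor to tube 1) = 1.3229 × 10^5/7 = 1.89 × 10^4

1.89 × 10^4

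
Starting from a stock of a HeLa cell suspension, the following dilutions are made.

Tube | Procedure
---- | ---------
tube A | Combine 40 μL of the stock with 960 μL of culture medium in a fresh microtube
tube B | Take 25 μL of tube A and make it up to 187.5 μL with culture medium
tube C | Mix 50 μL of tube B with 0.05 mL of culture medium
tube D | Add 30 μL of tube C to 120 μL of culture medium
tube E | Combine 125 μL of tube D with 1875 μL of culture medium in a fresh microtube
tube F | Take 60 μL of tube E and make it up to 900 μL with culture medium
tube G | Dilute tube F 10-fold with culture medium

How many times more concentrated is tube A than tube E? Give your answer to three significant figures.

Step 1: 40 μL + 960 μL = 1000 μL total → factor 1000/40 = 25
Step 2: 25 μL brought to 187.5 μL → factor 187.5/25 = 7.5
Step 3: 50 μL + 0.05 mL = 100 μL total → factor 100/50 = 2
Step 4: 30 μL + 120 μL = 150 μL total → factor 150/30 = 5
Step 5: 125 μL + 1875 μL = 2000 μL total → factor 2000/125 = 16
Dilution factor to tube A = 25; to tube E = 30000
[tube A]/[tube E] = (factor to tube E)/(factor to tube A) = 30000/25 = 1.20 × 10^3

1.20 × 10^3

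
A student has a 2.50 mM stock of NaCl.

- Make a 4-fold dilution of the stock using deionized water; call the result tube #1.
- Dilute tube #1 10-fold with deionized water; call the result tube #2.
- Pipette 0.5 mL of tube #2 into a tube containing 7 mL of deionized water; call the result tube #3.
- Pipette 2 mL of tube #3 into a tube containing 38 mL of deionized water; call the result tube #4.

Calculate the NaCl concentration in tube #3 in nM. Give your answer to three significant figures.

4.17 × 10^3 nM

Step 1: 4-fold → factor 4
Step 2: 10-fold → factor 10
Step 3: 0.5 mL + 7 mL = 7.5 mL total → factor 7.5/0.5 = 15
Dilution factor through tube #3 = 4 × 10 × 15 = 600
[tube #3] = 2.50 mM / 600 = 0.004167 mM = 4.17 × 10^3 nM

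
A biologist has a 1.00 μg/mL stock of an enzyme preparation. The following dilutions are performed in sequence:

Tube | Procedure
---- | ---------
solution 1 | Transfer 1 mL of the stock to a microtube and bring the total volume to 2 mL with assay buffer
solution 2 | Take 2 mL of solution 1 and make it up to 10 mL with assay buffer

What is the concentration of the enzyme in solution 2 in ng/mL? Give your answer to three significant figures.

Step 1: 1 mL brought to 2 mL → factor 2/1 = 2
Step 2: 2 mL brought to 10 mL → factor 10/2 = 5
Overall dilution factor = 2 × 5 = 10
Final = 1.00 μg/mL / 10 = 0.1000 μg/mL = 100 ng/mL

100 ng/mL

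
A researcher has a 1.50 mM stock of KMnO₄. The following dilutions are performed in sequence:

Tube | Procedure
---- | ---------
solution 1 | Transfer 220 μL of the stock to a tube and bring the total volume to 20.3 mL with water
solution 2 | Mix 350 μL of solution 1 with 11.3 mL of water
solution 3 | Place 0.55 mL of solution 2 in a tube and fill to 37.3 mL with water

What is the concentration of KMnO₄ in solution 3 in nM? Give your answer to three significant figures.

Step 1: 220 μL brought to 20.3 mL → factor 20300/220 = 92.273
Step 2: 350 μL + 11.3 mL = 11650 μL total → factor 11650/350 = 33.286
Step 3: 0.55 mL brought to 37.3 mL → factor 37.3/0.55 = 67.818
Overall dilution factor = 92.273 × 33.286 × 67.818 = 2.0829 × 10^5
Final = 1.50 mM / 2.0829 × 10^5 = 7.201 × 10^-6 mM = 7.20 nM

7.20 nM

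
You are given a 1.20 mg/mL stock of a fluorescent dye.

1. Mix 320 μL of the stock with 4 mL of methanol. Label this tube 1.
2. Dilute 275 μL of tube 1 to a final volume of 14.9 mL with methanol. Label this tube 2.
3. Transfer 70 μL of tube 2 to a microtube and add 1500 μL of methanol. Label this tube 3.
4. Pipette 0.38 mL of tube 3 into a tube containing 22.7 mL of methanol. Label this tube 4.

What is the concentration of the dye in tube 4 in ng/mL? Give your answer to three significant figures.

Step 1: 320 μL + 4 mL = 4320 μL total → factor 4320/320 = 13.5
Step 2: 275 μL brought to 14.9 mL → factor 14900/275 = 54.182
Step 3: 70 μL + 1500 μL = 1570 μL total → factor 1570/70 = 22.429
Step 4: 0.38 mL + 22.7 mL = 23.08 mL total → factor 23.08/0.38 = 60.737
Overall dilution factor = 13.5 × 54.182 × 22.429 × 60.737 = 9.9642 × 10^5
Final = 1.20 mg/mL / 9.9642 × 10^5 = 1.204 × 10^-6 mg/mL = 1.20 ng/mL

1.20 ng/mL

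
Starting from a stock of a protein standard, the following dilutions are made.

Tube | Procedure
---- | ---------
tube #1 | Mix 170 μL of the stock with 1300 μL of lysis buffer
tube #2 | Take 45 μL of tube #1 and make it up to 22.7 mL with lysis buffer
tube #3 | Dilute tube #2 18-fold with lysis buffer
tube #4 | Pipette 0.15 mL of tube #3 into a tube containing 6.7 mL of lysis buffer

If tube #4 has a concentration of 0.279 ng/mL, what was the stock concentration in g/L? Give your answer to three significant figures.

Step 1: 170 μL + 1300 μL = 1470 μL total → factor 1470/170 = 8.6471
Step 2: 45 μL brought to 22.7 mL → factor 22700/45 = 504.44
Step 3: 18-fold → factor 18
Step 4: 0.15 mL + 6.7 mL = 6.85 mL total → factor 6.85/0.15 = 45.667
Overall dilution factor = 8.6471 × 504.44 × 18 × 45.667 = 3.5855 × 10^6
Stock = 0.279 ng/mL × 3.5855 × 10^6 = 1.000 × 10^6 ng/mL = 1.00 g/L

1.00 g/L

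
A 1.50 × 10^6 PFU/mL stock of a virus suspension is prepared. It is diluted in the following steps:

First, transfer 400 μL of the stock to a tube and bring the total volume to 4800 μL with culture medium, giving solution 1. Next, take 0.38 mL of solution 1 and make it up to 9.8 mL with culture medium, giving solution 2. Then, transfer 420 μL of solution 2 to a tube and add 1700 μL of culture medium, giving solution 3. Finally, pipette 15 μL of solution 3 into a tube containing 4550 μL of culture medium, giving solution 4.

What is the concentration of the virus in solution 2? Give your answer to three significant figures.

4.85 × 10^3 PFU/mL

Step 1: 400 μL brought to 4800 μL → factor 4800/400 = 12
Step 2: 0.38 mL brought to 9.8 mL → factor 9.8/0.38 = 25.789
Dilution factor through solution 2 = 12 × 25.789 = 309.47
[solution 2] = 1.50 × 10^6 PFU/mL / 309.47 = 4.85 × 10^3 PFU/mL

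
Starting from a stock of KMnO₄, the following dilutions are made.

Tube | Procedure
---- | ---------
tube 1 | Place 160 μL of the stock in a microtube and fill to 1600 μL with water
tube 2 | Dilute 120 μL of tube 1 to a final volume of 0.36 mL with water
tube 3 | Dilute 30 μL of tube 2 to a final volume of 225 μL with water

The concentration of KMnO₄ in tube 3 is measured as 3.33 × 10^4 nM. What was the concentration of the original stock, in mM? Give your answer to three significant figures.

7.49 mM

Step 1: 160 μL brought to 1600 μL → factor 1600/160 = 10
Step 2: 120 μL brought to 0.36 mL → factor 360/120 = 3
Step 3: 30 μL brought to 225 μL → factor 225/30 = 7.5
Overall dilution factor = 10 × 3 × 7.5 = 225
Stock = 3.33 × 10^4 nM × 225 = 7.492 × 10^6 nM = 7.49 mM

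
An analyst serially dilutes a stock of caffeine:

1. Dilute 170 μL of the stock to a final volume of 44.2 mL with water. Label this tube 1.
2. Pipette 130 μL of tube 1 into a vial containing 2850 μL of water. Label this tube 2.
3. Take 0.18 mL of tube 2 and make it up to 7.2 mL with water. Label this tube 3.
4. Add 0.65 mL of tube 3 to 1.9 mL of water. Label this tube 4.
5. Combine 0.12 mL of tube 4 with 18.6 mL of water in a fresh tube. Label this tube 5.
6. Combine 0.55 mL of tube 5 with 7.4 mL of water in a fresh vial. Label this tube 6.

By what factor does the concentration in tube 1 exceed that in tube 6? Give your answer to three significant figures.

Step 1: 170 μL brought to 44.2 mL → factor 44200/170 = 260
Step 2: 130 μL + 2850 μL = 2980 μL total → factor 2980/130 = 22.923
Step 3: 0.18 mL brought to 7.2 mL → factor 7.2/0.18 = 40
Step 4: 0.65 mL + 1.9 mL = 2.55 mL total → factor 2.55/0.65 = 3.9231
Step 5: 0.12 mL + 18.6 mL = 18.72 mL total → factor 18.72/0.12 = 156
Step 6: 0.55 mL + 7.4 mL = 7.95 mL total → factor 7.95/0.55 = 14.455
Dilution factor to tube 1 = 260; to tube 6 = 2.1089 × 10^9
[tube 1]/[tube 6] = (factor to tube 6)/(factor to tube 1) = 2.1089 × 10^9/260 = 8.11 × 10^6

8.11 × 10^6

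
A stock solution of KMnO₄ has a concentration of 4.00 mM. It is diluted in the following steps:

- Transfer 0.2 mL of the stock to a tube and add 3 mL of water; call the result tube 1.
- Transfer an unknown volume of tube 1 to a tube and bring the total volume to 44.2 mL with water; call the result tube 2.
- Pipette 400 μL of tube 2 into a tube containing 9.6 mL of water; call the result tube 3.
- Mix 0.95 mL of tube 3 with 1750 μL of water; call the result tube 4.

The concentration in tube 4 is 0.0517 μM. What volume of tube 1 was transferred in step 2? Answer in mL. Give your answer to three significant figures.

Step 1: 0.2 mL + 3 mL = 3.2 mL total → factor 3.2/0.2 = 16
Step 2: v brought to 44.2 mL → factor = 44.2 mL/v
Step 3: 400 μL + 9.6 mL = 10000 μL total → factor 10000/400 = 25
Step 4: 0.95 mL + 1750 μL = 2.7 mL total → factor 2.7/0.95 = 2.8421
Product of known-step factors = 1136.8
Overall factor = 4.00 mM / (0.0517 μM) = 77369
Step-2 factor = 77369 / 1136.8 = 68.056
v = 44.2 mL / 68.056 = 0.649 mL

0.649 mL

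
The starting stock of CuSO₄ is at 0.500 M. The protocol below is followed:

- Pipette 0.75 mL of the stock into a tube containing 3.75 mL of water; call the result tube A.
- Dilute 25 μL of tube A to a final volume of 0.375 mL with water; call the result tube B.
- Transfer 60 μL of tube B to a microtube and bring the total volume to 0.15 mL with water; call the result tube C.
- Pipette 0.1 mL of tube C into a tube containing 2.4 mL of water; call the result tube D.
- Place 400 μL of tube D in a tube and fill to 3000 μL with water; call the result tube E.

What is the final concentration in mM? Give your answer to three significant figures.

Step 1: 0.75 mL + 3.75 mL = 4.5 mL total → factor 4.5/0.75 = 6
Step 2: 25 μL brought to 0.375 mL → factor 375/25 = 15
Step 3: 60 μL brought to 0.15 mL → factor 150/60 = 2.5
Step 4: 0.1 mL + 2.4 mL = 2.5 mL total → factor 2.5/0.1 = 25
Step 5: 400 μL brought to 3000 μL → factor 3000/400 = 7.5
Overall dilution factor = 6 × 15 × 2.5 × 25 × 7.5 = 42188
Final = 0.500 M / 42188 = 1.185 × 10^-5 M = 0.0119 mM

0.0119 mM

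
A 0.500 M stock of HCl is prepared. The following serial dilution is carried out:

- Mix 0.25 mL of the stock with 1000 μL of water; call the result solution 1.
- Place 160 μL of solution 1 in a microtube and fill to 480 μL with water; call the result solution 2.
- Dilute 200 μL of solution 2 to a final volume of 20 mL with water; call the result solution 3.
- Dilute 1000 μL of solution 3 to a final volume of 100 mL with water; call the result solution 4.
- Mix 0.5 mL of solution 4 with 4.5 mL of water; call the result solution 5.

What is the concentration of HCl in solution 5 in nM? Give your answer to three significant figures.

333 nM

Step 1: 0.25 mL + 1000 μL = 1.25 mL total → factor 1.25/0.25 = 5
Step 2: 160 μL brought to 480 μL → factor 480/160 = 3
Step 3: 200 μL brought to 20 mL → factor 20000/200 = 100
Step 4: 1000 μL brought to 100 mL → factor 1 × 10^5/1000 = 100
Step 5: 0.5 mL + 4.5 mL = 5 mL total → factor 5/0.5 = 10
Overall dilution factor = 5 × 3 × 100 × 100 × 10 = 1.5 × 10^6
Final = 0.500 M / 1.5 × 10^6 = 3.333 × 10^-7 M = 333 nM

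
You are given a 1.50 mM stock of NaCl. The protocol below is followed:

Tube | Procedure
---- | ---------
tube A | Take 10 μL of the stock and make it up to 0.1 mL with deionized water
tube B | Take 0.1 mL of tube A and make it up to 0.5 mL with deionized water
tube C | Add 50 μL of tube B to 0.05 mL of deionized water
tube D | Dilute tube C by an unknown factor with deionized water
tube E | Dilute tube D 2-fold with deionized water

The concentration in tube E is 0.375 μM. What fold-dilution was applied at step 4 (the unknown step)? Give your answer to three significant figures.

Step 1: 10 μL brought to 0.1 mL → factor 100/10 = 10
Step 2: 0.1 mL brought to 0.5 mL → factor 0.5/0.1 = 5
Step 3: 50 μL + 0.05 mL = 100 μL total → factor 100/50 = 2
Step 4: unknown factor x
Step 5: 2-fold → factor 2
Product of known-step factors = 200
Overall factor = 1.50 mM / (0.375 μM) = 4000
x = 4000 / 200 = 20.0

20.0-fold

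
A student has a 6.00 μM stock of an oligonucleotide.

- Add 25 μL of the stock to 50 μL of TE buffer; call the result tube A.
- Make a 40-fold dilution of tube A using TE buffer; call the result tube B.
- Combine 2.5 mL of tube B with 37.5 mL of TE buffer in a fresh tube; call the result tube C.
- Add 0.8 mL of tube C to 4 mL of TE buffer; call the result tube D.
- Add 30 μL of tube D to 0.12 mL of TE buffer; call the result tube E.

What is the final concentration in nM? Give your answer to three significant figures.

0.104 nM

Step 1: 25 μL + 50 μL = 75 μL total → factor 75/25 = 3
Step 2: 40-fold → factor 40
Step 3: 2.5 mL + 37.5 mL = 40 mL total → factor 40/2.5 = 16
Step 4: 0.8 mL + 4 mL = 4.8 mL total → factor 4.8/0.8 = 6
Step 5: 30 μL + 0.12 mL = 150 μL total → factor 150/30 = 5
Overall dilution factor = 3 × 40 × 16 × 6 × 5 = 57600
Final = 6.00 μM / 57600 = 0.0001042 μM = 0.104 nM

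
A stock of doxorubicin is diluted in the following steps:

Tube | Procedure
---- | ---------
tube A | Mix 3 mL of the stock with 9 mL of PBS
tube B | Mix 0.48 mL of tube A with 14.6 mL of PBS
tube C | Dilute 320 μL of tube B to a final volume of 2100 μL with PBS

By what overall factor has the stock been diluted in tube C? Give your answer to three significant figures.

825

Step 1: 3 mL + 9 mL = 12 mL total → factor 12/3 = 4
Step 2: 0.48 mL + 14.6 mL = 15.08 mL total → factor 15.08/0.48 = 31.417
Step 3: 320 μL brought to 2100 μL → factor 2100/320 = 6.5625
Overall dilution factor = 4 × 31.417 × 6.5625 = 824.69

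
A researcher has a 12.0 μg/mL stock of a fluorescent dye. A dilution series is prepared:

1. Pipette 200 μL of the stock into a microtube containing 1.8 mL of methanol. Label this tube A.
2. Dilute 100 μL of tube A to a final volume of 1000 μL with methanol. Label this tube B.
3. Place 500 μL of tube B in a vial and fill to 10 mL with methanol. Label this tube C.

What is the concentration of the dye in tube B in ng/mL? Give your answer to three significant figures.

120 ng/mL

Step 1: 200 μL + 1.8 mL = 2000 μL total → factor 2000/200 = 10
Step 2: 100 μL brought to 1000 μL → factor 1000/100 = 10
Dilution factor through tube B = 10 × 10 = 100
[tube B] = 12.0 μg/mL / 100 = 0.1200 μg/mL = 120 ng/mL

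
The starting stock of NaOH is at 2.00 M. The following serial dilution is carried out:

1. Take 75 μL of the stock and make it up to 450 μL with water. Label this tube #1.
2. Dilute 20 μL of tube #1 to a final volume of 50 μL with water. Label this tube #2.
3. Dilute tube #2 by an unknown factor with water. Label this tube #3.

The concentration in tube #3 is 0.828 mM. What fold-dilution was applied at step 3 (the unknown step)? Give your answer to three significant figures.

Step 1: 75 μL brought to 450 μL → factor 450/75 = 6
Step 2: 20 μL brought to 50 μL → factor 50/20 = 2.5
Step 3: unknown factor x
Product of known-step factors = 15
Overall factor = 2.00 M / (0.828 mM) = 2415.5
x = 2415.5 / 15 = 161

161-fold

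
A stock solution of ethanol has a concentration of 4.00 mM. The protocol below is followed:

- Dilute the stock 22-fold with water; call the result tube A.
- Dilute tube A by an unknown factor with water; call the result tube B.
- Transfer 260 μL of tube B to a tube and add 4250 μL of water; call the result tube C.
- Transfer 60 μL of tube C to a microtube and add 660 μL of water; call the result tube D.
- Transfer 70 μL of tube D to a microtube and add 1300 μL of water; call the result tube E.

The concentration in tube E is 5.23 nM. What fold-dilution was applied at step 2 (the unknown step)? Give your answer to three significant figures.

Step 1: 22-fold → factor 22
Step 2: unknown factor x
Step 3: 260 μL + 4250 μL = 4510 μL total → factor 4510/260 = 17.346
Step 4: 60 μL + 660 μL = 720 μL total → factor 720/60 = 12
Step 5: 70 μL + 1300 μL = 1370 μL total → factor 1370/70 = 19.571
Product of known-step factors = 89625
Overall factor = 4.00 mM / (5.23 nM) = 7.6482 × 10^5
x = 7.6482 × 10^5 / 89625 = 8.53

8.53-fold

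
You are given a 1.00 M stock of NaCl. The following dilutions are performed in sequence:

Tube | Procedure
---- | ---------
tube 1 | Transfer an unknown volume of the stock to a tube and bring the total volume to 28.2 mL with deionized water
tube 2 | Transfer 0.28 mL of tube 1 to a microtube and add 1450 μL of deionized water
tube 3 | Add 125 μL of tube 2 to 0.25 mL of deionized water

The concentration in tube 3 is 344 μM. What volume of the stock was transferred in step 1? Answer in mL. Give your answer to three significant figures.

Step 1: v brought to 28.2 mL → factor = 28.2 mL/v
Step 2: 0.28 mL + 1450 μL = 1.73 mL total → factor 1.73/0.28 = 6.1786
Step 3: 125 μL + 0.25 mL = 375 μL total → factor 375/125 = 3
Product of known-step factors = 18.536
Overall factor = 1.00 M / (344 μM) = 2907
Step-1 factor = 2907 / 18.536 = 156.83
v = 28.2 mL / 156.83 = 0.180 mL

0.180 mL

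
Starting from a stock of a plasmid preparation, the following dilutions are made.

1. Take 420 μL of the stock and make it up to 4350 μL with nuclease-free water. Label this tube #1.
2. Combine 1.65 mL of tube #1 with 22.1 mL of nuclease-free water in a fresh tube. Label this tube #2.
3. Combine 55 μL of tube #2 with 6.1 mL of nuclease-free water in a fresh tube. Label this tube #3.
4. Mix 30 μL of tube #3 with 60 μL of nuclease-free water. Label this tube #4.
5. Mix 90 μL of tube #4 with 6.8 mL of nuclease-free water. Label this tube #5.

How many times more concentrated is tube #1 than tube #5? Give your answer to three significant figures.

Step 1: 420 μL brought to 4350 μL → factor 4350/420 = 10.357
Step 2: 1.65 mL + 22.1 mL = 23.75 mL total → factor 23.75/1.65 = 14.394
Step 3: 55 μL + 6.1 mL = 6155 μL total → factor 6155/55 = 111.91
Step 4: 30 μL + 60 μL = 90 μL total → factor 90/30 = 3
Step 5: 90 μL + 6.8 mL = 6890 μL total → factor 6890/90 = 76.556
Dilution factor to tube #1 = 10.357; to tube #5 = 3.8316 × 10^6
[tube #1]/[tube #5] = (factor to tube #5)/(factor to tube #1) = 3.8316 × 10^6/10.357 = 3.70 × 10^5

3.70 × 10^5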